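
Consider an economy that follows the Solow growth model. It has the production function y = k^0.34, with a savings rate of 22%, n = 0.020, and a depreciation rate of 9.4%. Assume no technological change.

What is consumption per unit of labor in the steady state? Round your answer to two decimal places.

c* = 1.09

Steady state requires s·f(k) = (n + δ)·k, i.e. s·k^α = (n + δ)·k.
Dividing both sides by k: k^(1−α) = s / (n + δ).
k^0.66 = 0.22 / (0.020 + 0.094) = 0.22 / 0.114 = 1.9298
k* = 1.9298^(1/0.66) ≈ 2.7077
y* = (k*)^α = 2.7077^0.34 ≈ 1.4031
c* = (1 − s)·y* = (1 − 0.22) × 1.4031 ≈ 1.0944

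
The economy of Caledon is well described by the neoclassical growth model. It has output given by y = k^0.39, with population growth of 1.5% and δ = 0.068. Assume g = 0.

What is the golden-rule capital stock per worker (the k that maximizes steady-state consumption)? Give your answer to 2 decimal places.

k_gold ≈ 12.64

The golden rule sets f'(k) = n + δ, i.e. α·k^(α−1) = n + δ.
So k^(1−α) = α / (n + δ) = 0.39 / 0.083 = 4.6988.
k_gold = 4.6988^(1/0.61) ≈ 12.6362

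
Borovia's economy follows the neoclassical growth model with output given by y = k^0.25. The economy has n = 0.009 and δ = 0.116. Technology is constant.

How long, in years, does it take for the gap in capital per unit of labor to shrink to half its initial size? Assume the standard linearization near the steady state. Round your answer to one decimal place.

Near the steady state the convergence rate is λ = (1 − α)(n + δ).
λ = (1 − 0.25) × 0.125 = 0.75 × 0.125 = 0.09375
Half-life = ln 2 / λ = 0.6931 / 0.09375 ≈ 7.39 years

half-life ≈ 7.4 years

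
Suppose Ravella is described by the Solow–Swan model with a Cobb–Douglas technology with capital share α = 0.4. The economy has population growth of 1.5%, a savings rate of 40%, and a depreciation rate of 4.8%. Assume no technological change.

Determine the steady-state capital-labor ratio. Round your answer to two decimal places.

In steady state, investment equals break-even investment: s·k^α = (n + δ)·k.
Rearranging, k^(1−α) = s / (n + δ).
k^0.6 = 0.40 / (0.015 + 0.048) = 0.40 / 0.063 = 6.3492
k* = 6.3492^(1/0.6) ≈ 21.7703

k* = 21.77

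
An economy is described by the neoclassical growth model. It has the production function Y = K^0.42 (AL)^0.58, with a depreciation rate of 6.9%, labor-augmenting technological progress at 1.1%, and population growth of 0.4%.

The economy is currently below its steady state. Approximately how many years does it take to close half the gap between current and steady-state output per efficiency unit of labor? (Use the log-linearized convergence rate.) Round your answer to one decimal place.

t_½ ≈ 14.2 years

Near the steady state the convergence rate is λ = (1 − α)(n + g + δ).
λ = (1 − 0.42) × 0.084 = 0.58 × 0.084 = 0.04872
Half-life = ln 2 / λ = 0.6931 / 0.04872 ≈ 14.23 years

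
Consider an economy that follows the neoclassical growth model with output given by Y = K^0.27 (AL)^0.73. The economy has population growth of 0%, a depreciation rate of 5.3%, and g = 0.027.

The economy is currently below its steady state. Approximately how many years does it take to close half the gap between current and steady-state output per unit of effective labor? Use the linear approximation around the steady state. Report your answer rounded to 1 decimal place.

about 11.9 years

Near the steady state the convergence rate is λ = (1 − α)(n + g + δ).
λ = (1 − 0.27) × 0.080 = 0.73 × 0.080 = 0.0584
Half-life = ln 2 / λ = 0.6931 / 0.0584 ≈ 11.87 years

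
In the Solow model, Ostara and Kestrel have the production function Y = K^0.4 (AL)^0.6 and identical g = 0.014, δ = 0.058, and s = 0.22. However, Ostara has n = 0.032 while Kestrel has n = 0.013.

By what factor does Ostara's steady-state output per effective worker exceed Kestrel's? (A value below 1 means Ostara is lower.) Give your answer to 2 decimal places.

ratio ≈ 0.87

Steady-state y* = [s/(n + g + δ)]^(α/(1−α)), so the ratio is [ (s_O/(n + g + δ)_O) / (s_K/(n + g + δ)_K) ]^0.6667.
s_O/(n + g + δ)_O = 0.22/0.104 = 2.1154; s_K/(n + g + δ)_K = 0.22/0.085 = 2.5882.
Ratio = (2.1154/2.5882)^0.6667 = 0.8173^0.6667 ≈ 0.8741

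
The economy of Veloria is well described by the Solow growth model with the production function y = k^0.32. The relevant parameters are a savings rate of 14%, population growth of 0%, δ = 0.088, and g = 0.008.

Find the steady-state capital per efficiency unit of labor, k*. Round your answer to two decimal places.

k* ≈ 1.74

Steady state requires s·f(k) = (n + g + δ)·k, i.e. s·k^α = (n + g + δ)·k.
Dividing both sides by k: k^(1−α) = s / (n + g + δ).
k^0.68 = 0.14 / (0.000 + 0.008 + 0.088) = 0.14 / 0.096 = 1.4583
k* = 1.4583^(1/0.68) ≈ 1.7416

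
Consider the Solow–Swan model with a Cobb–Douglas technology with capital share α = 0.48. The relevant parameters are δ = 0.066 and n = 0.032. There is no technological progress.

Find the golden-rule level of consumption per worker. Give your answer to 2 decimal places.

At the golden rule, f'(k) = n + δ, so α·k^(α−1) = n + δ and k_gold = (α/(n + δ))^(1/(1−α)).
k_gold = (0.48/0.098)^(1/0.52) = 4.8980^1.9231 ≈ 21.2312
c_gold = f(k_gold) − (n + δ)·k_gold = 4.3346 − 0.098×21.2312 ≈ 2.2539

c_gold ≈ 2.25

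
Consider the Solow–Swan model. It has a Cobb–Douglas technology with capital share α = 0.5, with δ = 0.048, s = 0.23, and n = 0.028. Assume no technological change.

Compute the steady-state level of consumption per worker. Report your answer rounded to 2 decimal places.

In steady state, investment equals break-even investment: s·k^α = (n + δ)·k.
Rearranging, k^(1−α) = s / (n + δ).
k^0.5 = 0.23 / (0.028 + 0.048) = 0.23 / 0.076 = 3.0263
k* = 3.0263^(1/0.5) ≈ 9.1585
y* = (k*)^α = 9.1585^0.5 ≈ 3.0263
c* = (1 − s)·y* = (1 − 0.23) × 3.0263 ≈ 2.3303

c* = 2.33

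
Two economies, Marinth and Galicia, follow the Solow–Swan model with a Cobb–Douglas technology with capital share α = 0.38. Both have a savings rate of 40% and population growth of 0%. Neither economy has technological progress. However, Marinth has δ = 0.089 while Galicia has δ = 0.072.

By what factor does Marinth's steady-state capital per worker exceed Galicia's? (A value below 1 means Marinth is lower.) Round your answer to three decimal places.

ratio ≈ 0.710

Steady-state k* = [s/(n + δ)]^(1/(1−α)), so the ratio is [ (s_M/(n + δ)_M) / (s_G/(n + δ)_G) ]^1.6129.
s_M/(n + δ)_M = 0.40/0.089 = 4.4944; s_G/(n + δ)_G = 0.40/0.072 = 5.5556.
Ratio = (4.4944/5.5556)^1.6129 = 0.8090^1.6129 ≈ 0.7104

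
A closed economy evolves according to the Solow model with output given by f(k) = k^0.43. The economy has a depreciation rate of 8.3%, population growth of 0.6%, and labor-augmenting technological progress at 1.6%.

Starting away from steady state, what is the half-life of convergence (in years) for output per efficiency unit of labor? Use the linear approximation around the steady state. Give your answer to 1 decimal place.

half-life ≈ 11.6 years

Near the steady state the convergence rate is λ = (1 − α)(n + g + δ).
λ = (1 − 0.43) × 0.105 = 0.57 × 0.105 = 0.05985
Half-life = ln 2 / λ = 0.6931 / 0.05985 ≈ 11.58 years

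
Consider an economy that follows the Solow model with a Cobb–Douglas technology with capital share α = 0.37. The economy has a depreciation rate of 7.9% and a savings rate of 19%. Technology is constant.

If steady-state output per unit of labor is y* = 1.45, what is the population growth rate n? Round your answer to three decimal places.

In steady state, investment equals break-even investment: s·k^α = (n + δ)·k.
Since y* = [s/(n + δ)]^(α/(1−α)), we have s/(n + δ) = (y*)^((1−α)/α) = 1.45^1.7027 = 1.8826.
Therefore n + δ = s / 1.8826 = 0.19 / 1.8826 = 0.1009, so n = 0.1009 − 0.079 = 0.0219.

n ≈ 0.022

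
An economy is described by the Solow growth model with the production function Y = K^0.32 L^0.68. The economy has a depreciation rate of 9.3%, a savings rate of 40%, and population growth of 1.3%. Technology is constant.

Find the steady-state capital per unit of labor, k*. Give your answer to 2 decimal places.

Steady state requires s·f(k) = (n + δ)·k, i.e. s·k^α = (n + δ)·k.
Dividing both sides by k: k^(1−α) = s / (n + δ).
k^0.68 = 0.40 / (0.013 + 0.093) = 0.40 / 0.106 = 3.7736
k* = 3.7736^(1/0.68) ≈ 7.0497

k* = 7.05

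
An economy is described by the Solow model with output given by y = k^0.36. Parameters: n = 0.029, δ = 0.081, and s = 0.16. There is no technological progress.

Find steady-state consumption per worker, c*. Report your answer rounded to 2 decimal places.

Steady state requires s·f(k) = (n + δ)·k, i.e. s·k^α = (n + δ)·k.
Dividing both sides by k: k^(1−α) = s / (n + δ).
k^0.64 = 0.16 / (0.029 + 0.081) = 0.16 / 0.110 = 1.4545
k* = 1.4545^(1/0.64) ≈ 1.7957
y* = (k*)^α = 1.7957^0.36 ≈ 1.2346
c* = (1 − s)·y* = (1 − 0.16) × 1.2346 ≈ 1.0371

c* = 1.04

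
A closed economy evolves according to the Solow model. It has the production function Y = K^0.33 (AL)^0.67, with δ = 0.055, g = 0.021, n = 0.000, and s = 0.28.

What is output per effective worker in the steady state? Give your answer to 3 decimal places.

y* ≈ 1.901

Steady state requires s·f(k) = (n + g + δ)·k, i.e. s·k^α = (n + g + δ)·k.
Rearranging, k^(1−α) = s / (n + g + δ).
k^0.67 = 0.28 / (0.000 + 0.021 + 0.055) = 0.28 / 0.076 = 3.6842
k* = 3.6842^(1/0.67) ≈ 7.0031
y* = (k*)^α = 7.0031^0.33 ≈ 1.9008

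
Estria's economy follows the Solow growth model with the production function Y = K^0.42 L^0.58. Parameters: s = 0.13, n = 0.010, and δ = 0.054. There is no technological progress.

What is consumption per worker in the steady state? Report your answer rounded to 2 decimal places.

Steady state requires s·f(k) = (n + δ)·k, i.e. s·k^α = (n + δ)·k.
Rearranging, k^(1−α) = s / (n + δ).
k^0.58 = 0.13 / (0.010 + 0.054) = 0.13 / 0.064 = 2.0313
k* = 2.0313^(1/0.58) ≈ 3.3935
y* = (k*)^α = 3.3935^0.42 ≈ 1.6706
c* = (1 − s)·y* = (1 − 0.13) × 1.6706 ≈ 1.4534

c* = 1.45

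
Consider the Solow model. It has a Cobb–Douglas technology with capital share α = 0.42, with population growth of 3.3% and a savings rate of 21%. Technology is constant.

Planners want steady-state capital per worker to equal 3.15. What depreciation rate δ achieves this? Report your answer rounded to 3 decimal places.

Steady state requires s·f(k) = (n + δ)·k, i.e. s·k^α = (n + δ)·k.
So s / (n + δ) = (k*)^(1−α) = 3.15^0.58 = 1.9455.
Therefore n + δ = s / 1.9455 = 0.21 / 1.9455 = 0.1079, so δ = 0.1079 − 0.033 = 0.0749.

δ ≈ 0.075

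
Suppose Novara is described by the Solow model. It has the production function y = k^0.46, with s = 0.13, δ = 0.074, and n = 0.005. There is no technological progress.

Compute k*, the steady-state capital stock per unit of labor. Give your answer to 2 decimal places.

k* ≈ 2.52

In steady state, investment equals break-even investment: s·k^α = (n + δ)·k.
Dividing both sides by k: k^(1−α) = s / (n + δ).
k^0.54 = 0.13 / (0.005 + 0.074) = 0.13 / 0.079 = 1.6456
k* = 1.6456^(1/0.54) ≈ 2.5154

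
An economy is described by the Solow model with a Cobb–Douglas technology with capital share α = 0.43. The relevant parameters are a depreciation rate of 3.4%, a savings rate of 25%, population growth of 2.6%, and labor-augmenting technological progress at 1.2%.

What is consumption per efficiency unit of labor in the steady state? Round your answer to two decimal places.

Steady state requires s·f(k) = (n + g + δ)·k, i.e. s·k^α = (n + g + δ)·k.
Dividing both sides by k: k^(1−α) = s / (n + g + δ).
k^0.57 = 0.25 / (0.026 + 0.012 + 0.034) = 0.25 / 0.072 = 3.4722
k* = 3.4722^(1/0.57) ≈ 8.8803
y* = (k*)^α = 8.8803^0.43 ≈ 2.5575
c* = (1 − s)·y* = (1 − 0.25) × 2.5575 ≈ 1.9181

c* = 1.92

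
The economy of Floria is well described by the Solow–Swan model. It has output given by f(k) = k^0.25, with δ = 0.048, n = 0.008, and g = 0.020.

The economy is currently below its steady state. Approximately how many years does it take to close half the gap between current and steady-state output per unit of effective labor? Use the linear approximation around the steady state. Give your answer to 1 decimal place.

about 12.2 years

Near the steady state the convergence rate is λ = (1 − α)(n + g + δ).
λ = (1 − 0.25) × 0.076 = 0.75 × 0.076 = 0.0570
Half-life = ln 2 / λ = 0.6931 / 0.0570 ≈ 12.16 years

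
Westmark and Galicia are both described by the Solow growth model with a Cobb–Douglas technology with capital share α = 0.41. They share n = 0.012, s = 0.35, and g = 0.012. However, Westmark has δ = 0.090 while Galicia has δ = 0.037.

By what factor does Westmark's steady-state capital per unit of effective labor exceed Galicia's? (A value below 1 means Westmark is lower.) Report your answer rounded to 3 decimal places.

ratio ≈ 0.347

Steady-state k* = [s/(n + g + δ)]^(1/(1−α)), so the ratio is [ (s_W/(n + g + δ)_W) / (s_G/(n + g + δ)_G) ]^1.6949.
s_W/(n + g + δ)_W = 0.35/0.114 = 3.0702; s_G/(n + g + δ)_G = 0.35/0.061 = 5.7377.
Ratio = (3.0702/5.7377)^1.6949 = 0.5351^1.6949 ≈ 0.3465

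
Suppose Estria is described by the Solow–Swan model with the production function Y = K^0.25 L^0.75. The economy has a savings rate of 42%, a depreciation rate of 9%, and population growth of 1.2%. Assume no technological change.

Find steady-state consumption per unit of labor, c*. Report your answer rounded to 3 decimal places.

c* ≈ 0.930

Steady state requires s·f(k) = (n + δ)·k, i.e. s·k^α = (n + δ)·k.
Dividing both sides by k: k^(1−α) = s / (n + δ).
k^0.75 = 0.42 / (0.012 + 0.090) = 0.42 / 0.102 = 4.1176
k* = 4.1176^(1/0.75) ≈ 6.5997
y* = (k*)^α = 6.5997^0.25 ≈ 1.6028
c* = (1 − s)·y* = (1 − 0.42) × 1.6028 ≈ 0.9296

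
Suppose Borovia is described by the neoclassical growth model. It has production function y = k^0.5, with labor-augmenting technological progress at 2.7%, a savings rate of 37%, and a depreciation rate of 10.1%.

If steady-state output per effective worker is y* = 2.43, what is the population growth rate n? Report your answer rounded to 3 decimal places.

n ≈ 0.024

In steady state, investment equals break-even investment: s·k^α = (n + g + δ)·k.
Since y* = [s/(n + g + δ)]^(α/(1−α)), we have s/(n + g + δ) = (y*)^((1−α)/α) = 2.43^1 = 2.4300.
Therefore n + g + δ = s / 2.4300 = 0.37 / 2.4300 = 0.1523, so n = 0.1523 − 0.128 = 0.0243.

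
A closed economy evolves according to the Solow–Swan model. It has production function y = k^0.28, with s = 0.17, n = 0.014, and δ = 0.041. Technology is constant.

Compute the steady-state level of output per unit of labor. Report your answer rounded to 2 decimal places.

y* = 1.55

In steady state, investment equals break-even investment: s·k^α = (n + δ)·k.
Dividing both sides by k: k^(1−α) = s / (n + δ).
k^0.72 = 0.17 / (0.014 + 0.041) = 0.17 / 0.055 = 3.0909
k* = 3.0909^(1/0.72) ≈ 4.7937
y* = (k*)^α = 4.7937^0.28 ≈ 1.5509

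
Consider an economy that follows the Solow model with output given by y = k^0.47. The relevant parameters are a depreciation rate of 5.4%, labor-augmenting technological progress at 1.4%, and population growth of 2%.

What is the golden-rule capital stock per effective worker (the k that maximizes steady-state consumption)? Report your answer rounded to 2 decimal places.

k_gold ≈ 23.60

The golden rule sets f'(k) = n + g + δ, i.e. α·k^(α−1) = n + g + δ.
So k^(1−α) = α / (n + g + δ) = 0.47 / 0.088 = 5.3409.
k_gold = 5.3409^(1/0.53) ≈ 23.5970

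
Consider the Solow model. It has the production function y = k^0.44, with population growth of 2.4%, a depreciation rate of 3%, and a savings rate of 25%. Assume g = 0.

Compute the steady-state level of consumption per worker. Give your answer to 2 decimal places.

In steady state, investment equals break-even investment: s·k^α = (n + δ)·k.
Dividing both sides by k: k^(1−α) = s / (n + δ).
k^0.56 = 0.25 / (0.024 + 0.030) = 0.25 / 0.054 = 4.6296
k* = 4.6296^(1/0.56) ≈ 15.4337
y* = (k*)^α = 15.4337^0.44 ≈ 3.3337
c* = (1 − s)·y* = (1 − 0.25) × 3.3337 ≈ 2.5003

c* ≈ 2.50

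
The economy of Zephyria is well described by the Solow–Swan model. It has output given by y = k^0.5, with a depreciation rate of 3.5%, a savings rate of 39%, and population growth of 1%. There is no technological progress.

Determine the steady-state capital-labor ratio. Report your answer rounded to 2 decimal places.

k* = 75.11

Steady state requires s·f(k) = (n + δ)·k, i.e. s·k^α = (n + δ)·k.
Rearranging, k^(1−α) = s / (n + δ).
k^0.5 = 0.39 / (0.010 + 0.035) = 0.39 / 0.045 = 8.6667
k* = 8.6667^(1/0.5) ≈ 75.1117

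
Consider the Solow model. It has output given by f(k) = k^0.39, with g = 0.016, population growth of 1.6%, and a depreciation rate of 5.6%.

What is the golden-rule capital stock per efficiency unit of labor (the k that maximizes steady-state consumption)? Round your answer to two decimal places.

k_gold ≈ 11.48

The golden rule sets f'(k) = n + g + δ, i.e. α·k^(α−1) = n + g + δ.
So k^(1−α) = α / (n + g + δ) = 0.39 / 0.088 = 4.4318.
k_gold = 4.4318^(1/0.61) ≈ 11.4807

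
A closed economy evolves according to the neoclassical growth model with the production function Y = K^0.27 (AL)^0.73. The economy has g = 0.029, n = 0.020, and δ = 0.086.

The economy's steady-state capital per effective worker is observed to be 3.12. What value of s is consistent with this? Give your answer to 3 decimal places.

s ≈ 0.310

In steady state, investment equals break-even investment: s·k^α = (n + g + δ)·k.
So s / (n + g + δ) = (k*)^(1−α) = 3.12^0.73 = 2.2947.
Therefore s = 2.2947 × (n + g + δ) = 2.2947 × 0.135 = 0.3098.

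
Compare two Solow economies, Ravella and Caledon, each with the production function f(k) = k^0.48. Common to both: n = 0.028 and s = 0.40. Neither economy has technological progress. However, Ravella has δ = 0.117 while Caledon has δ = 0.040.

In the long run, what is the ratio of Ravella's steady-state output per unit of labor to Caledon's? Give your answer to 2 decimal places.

Steady-state y* = [s/(n + δ)]^(α/(1−α)), so the ratio is [ (s_R/(n + δ)_R) / (s_C/(n + δ)_C) ]^0.9231.
s_R/(n + δ)_R = 0.40/0.145 = 2.7586; s_C/(n + δ)_C = 0.40/0.068 = 5.8824.
Ratio = (2.7586/5.8824)^0.9231 = 0.4690^0.9231 ≈ 0.4971

y*_R / y*_C ≈ 0.50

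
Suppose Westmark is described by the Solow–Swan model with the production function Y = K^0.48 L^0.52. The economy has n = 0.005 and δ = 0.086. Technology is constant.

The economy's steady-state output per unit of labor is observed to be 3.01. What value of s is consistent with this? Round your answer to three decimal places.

Steady state requires s·f(k) = (n + δ)·k, i.e. s·k^α = (n + δ)·k.
Since y* = [s/(n + δ)]^(α/(1−α)), we have s/(n + δ) = (y*)^((1−α)/α) = 3.01^1.0833 = 3.2994.
Therefore s = 3.2994 × (n + δ) = 3.2994 × 0.091 = 0.3002.

s ≈ 0.300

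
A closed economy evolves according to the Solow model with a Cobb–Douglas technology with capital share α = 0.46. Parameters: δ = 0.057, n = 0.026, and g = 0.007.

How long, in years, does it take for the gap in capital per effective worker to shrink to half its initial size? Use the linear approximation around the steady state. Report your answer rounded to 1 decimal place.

t_½ ≈ 14.3 years

Near the steady state the convergence rate is λ = (1 − α)(n + g + δ).
λ = (1 − 0.46) × 0.090 = 0.54 × 0.090 = 0.0486
Half-life = ln 2 / λ = 0.6931 / 0.0486 ≈ 14.26 years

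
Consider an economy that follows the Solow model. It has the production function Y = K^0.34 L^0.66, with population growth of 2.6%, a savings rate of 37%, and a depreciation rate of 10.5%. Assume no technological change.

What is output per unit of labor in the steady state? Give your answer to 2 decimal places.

y* = 1.71

At the steady state, Δk = 0, so s·k^α = (n + δ)·k.
Dividing both sides by k: k^(1−α) = s / (n + δ).
k^0.66 = 0.37 / (0.026 + 0.105) = 0.37 / 0.131 = 2.8244
k* = 2.8244^(1/0.66) ≈ 4.8219
y* = (k*)^α = 4.8219^0.34 ≈ 1.7072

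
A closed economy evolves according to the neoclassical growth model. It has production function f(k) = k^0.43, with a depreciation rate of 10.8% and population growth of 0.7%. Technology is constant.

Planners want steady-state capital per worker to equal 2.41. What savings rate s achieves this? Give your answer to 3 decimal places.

s ≈ 0.190

At the steady state, Δk = 0, so s·k^α = (n + δ)·k.
So s / (n + δ) = (k*)^(1−α) = 2.41^0.57 = 1.6510.
Therefore s = 1.6510 × (n + δ) = 1.6510 × 0.115 = 0.1899.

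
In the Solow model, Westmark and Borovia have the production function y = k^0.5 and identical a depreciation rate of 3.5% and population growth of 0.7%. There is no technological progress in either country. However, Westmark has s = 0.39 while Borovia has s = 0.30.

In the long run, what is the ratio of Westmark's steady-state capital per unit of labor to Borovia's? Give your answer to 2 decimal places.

Steady-state k* = [s/(n + δ)]^(1/(1−α)), so the ratio is [ (s_W/(n + δ)_W) / (s_B/(n + δ)_B) ]^2.
s_W/(n + δ)_W = 0.39/0.042 = 9.2857; s_B/(n + δ)_B = 0.30/0.042 = 7.1429.
Ratio = (9.2857/7.1429)^2 = 1.3000^2 ≈ 1.6900

k*_W / k*_B ≈ 1.69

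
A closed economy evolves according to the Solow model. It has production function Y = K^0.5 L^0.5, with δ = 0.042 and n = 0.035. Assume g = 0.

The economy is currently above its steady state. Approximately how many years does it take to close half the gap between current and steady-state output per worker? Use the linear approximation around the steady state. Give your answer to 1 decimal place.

Near the steady state the convergence rate is λ = (1 − α)(n + δ).
λ = (1 − 0.5) × 0.077 = 0.5 × 0.077 = 0.0385
Half-life = ln 2 / λ = 0.6931 / 0.0385 ≈ 18.00 years

about 18.0 years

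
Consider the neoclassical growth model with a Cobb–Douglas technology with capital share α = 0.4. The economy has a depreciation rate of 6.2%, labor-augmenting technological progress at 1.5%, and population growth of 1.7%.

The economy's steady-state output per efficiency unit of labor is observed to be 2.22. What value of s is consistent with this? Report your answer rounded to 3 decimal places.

s ≈ 0.311

Steady state requires s·f(k) = (n + g + δ)·k, i.e. s·k^α = (n + g + δ)·k.
Since y* = [s/(n + g + δ)]^(α/(1−α)), we have s/(n + g + δ) = (y*)^((1−α)/α) = 2.22^1.5 = 3.3077.
Therefore s = 3.3077 × (n + g + δ) = 3.3077 × 0.094 = 0.3109.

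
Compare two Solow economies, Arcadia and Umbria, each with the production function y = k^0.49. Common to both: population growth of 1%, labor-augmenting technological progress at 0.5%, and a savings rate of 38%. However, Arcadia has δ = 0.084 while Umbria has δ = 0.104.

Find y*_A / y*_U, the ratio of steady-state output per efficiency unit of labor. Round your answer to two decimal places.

ratio ≈ 1.19

Steady-state y* = [s/(n + g + δ)]^(α/(1−α)), so the ratio is [ (s_A/(n + g + δ)_A) / (s_U/(n + g + δ)_U) ]^0.9608.
s_A/(n + g + δ)_A = 0.38/0.099 = 3.8384; s_U/(n + g + δ)_U = 0.38/0.119 = 3.1933.
Ratio = (3.8384/3.1933)^0.9608 = 1.2020^0.9608 ≈ 1.1934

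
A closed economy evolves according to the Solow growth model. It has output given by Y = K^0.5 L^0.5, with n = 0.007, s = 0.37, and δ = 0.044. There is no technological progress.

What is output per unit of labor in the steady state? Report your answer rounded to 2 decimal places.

Steady state requires s·f(k) = (n + δ)·k, i.e. s·k^α = (n + δ)·k.
Rearranging, k^(1−α) = s / (n + δ).
k^0.5 = 0.37 / (0.007 + 0.044) = 0.37 / 0.051 = 7.2549
k* = 7.2549^(1/0.5) ≈ 52.6336
y* = (k*)^α = 52.6336^0.5 ≈ 7.2549

y* ≈ 7.25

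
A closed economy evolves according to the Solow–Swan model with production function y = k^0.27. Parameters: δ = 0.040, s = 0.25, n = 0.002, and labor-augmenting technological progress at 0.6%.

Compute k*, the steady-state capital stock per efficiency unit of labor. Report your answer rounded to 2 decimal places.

At the steady state, Δk = 0, so s·k^α = (n + g + δ)·k.
Dividing both sides by k: k^(1−α) = s / (n + g + δ).
k^0.73 = 0.25 / (0.002 + 0.006 + 0.040) = 0.25 / 0.048 = 5.2083
k* = 5.2083^(1/0.73) ≈ 9.5890

k* ≈ 9.59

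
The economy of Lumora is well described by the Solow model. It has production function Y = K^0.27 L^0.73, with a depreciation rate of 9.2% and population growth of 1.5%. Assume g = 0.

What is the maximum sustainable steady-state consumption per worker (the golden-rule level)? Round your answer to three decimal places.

c_gold ≈ 1.028

At the golden rule, f'(k) = n + δ, so α·k^(α−1) = n + δ and k_gold = (α/(n + δ))^(1/(1−α)).
k_gold = (0.27/0.107)^(1/0.73) = 2.5234^1.3699 ≈ 3.5537
c_gold = f(k_gold) − (n + δ)·k_gold = 1.4083 − 0.107×3.5537 ≈ 1.0281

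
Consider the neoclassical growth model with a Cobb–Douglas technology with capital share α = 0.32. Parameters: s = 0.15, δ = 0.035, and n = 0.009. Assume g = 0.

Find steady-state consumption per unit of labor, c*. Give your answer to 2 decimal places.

At the steady state, Δk = 0, so s·k^α = (n + δ)·k.
Dividing both sides by k: k^(1−α) = s / (n + δ).
k^0.68 = 0.15 / (0.009 + 0.035) = 0.15 / 0.044 = 3.4091
k* = 3.4091^(1/0.68) ≈ 6.0715
y* = (k*)^α = 6.0715^0.32 ≈ 1.7810
c* = (1 − s)·y* = (1 − 0.15) × 1.7810 ≈ 1.5139

c* ≈ 1.51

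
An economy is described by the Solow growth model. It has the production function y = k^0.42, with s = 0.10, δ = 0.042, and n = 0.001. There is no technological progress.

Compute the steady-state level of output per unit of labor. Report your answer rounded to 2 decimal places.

In steady state, investment equals break-even investment: s·k^α = (n + δ)·k.
Rearranging, k^(1−α) = s / (n + δ).
k^0.58 = 0.10 / (0.001 + 0.042) = 0.10 / 0.043 = 2.3256
k* = 2.3256^(1/0.58) ≈ 4.2851
y* = (k*)^α = 4.2851^0.42 ≈ 1.8426

y* ≈ 1.84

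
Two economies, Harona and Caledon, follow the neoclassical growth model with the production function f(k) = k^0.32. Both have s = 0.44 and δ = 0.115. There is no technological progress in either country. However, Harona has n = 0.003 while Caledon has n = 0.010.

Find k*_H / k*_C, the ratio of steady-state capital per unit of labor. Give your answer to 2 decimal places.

Steady-state k* = [s/(n + δ)]^(1/(1−α)), so the ratio is [ (s_H/(n + δ)_H) / (s_C/(n + δ)_C) ]^1.4706.
s_H/(n + δ)_H = 0.44/0.118 = 3.7288; s_C/(n + δ)_C = 0.44/0.125 = 3.5200.
Ratio = (3.7288/3.5200)^1.4706 = 1.0593^1.4706 ≈ 1.0884

k*_H / k*_C ≈ 1.09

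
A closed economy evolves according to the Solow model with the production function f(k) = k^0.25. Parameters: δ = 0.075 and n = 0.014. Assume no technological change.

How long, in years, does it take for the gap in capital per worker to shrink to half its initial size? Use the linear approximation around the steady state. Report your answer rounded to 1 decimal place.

half-life ≈ 10.4 years

Near the steady state the convergence rate is λ = (1 − α)(n + δ).
λ = (1 − 0.25) × 0.089 = 0.75 × 0.089 = 0.06675
Half-life = ln 2 / λ = 0.6931 / 0.06675 ≈ 10.38 years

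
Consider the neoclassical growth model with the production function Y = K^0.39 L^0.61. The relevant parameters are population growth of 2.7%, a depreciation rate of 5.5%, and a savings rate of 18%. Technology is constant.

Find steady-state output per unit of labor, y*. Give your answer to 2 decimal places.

y* = 1.65

In steady state, investment equals break-even investment: s·k^α = (n + δ)·k.
Dividing both sides by k: k^(1−α) = s / (n + δ).
k^0.61 = 0.18 / (0.027 + 0.055) = 0.18 / 0.082 = 2.1951
k* = 2.1951^(1/0.61) ≈ 3.6288
y* = (k*)^α = 3.6288^0.39 ≈ 1.6531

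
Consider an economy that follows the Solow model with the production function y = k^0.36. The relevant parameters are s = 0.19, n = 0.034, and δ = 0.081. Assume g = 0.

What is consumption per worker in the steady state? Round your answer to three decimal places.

Steady state requires s·f(k) = (n + δ)·k, i.e. s·k^α = (n + δ)·k.
Dividing both sides by k: k^(1−α) = s / (n + δ).
k^0.64 = 0.19 / (0.034 + 0.081) = 0.19 / 0.115 = 1.6522
k* = 1.6522^(1/0.64) ≈ 2.1914
y* = (k*)^α = 2.1914^0.36 ≈ 1.3264
c* = (1 − s)·y* = (1 − 0.19) × 1.3264 ≈ 1.0744

c* ≈ 1.074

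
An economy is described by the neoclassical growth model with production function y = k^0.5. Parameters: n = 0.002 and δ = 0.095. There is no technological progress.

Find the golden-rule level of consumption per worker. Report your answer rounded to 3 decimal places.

At the golden rule, f'(k) = n + δ, so α·k^(α−1) = n + δ and k_gold = (α/(n + δ))^(1/(1−α)).
k_gold = (0.5/0.097)^(1/0.5) = 5.1546^2 ≈ 26.5699
c_gold = f(k_gold) − (n + δ)·k_gold = 5.1546 − 0.097×26.5699 ≈ 2.5773

c_gold ≈ 2.577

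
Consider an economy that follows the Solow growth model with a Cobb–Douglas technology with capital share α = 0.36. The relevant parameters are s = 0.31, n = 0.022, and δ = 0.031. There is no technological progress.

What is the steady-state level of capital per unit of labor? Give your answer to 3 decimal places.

At the steady state, Δk = 0, so s·k^α = (n + δ)·k.
Rearranging, k^(1−α) = s / (n + δ).
k^0.64 = 0.31 / (0.022 + 0.031) = 0.31 / 0.053 = 5.8491
k* = 5.8491^(1/0.64) ≈ 15.7971

k* = 15.797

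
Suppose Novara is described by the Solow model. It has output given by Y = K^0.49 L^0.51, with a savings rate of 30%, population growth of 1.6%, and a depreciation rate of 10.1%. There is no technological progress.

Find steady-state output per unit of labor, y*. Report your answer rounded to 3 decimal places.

At the steady state, Δk = 0, so s·k^α = (n + δ)·k.
Dividing both sides by k: k^(1−α) = s / (n + δ).
k^0.51 = 0.30 / (0.016 + 0.101) = 0.30 / 0.117 = 2.5641
k* = 2.5641^(1/0.51) ≈ 6.3363
y* = (k*)^α = 6.3363^0.49 ≈ 2.4712

y* = 2.471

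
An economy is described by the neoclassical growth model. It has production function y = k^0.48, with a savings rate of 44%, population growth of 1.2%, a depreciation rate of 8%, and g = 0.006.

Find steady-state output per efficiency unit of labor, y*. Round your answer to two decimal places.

y* ≈ 4.00

In steady state, investment equals break-even investment: s·k^α = (n + g + δ)·k.
Dividing both sides by k: k^(1−α) = s / (n + g + δ).
k^0.52 = 0.44 / (0.012 + 0.006 + 0.080) = 0.44 / 0.098 = 4.4898
k* = 4.4898^(1/0.52) ≈ 17.9590
y* = (k*)^α = 17.9590^0.48 ≈ 4.0000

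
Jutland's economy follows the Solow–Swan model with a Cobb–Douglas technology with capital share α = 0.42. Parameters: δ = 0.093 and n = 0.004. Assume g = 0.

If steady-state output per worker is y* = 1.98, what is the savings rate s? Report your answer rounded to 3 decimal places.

s ≈ 0.249

At the steady state, Δk = 0, so s·k^α = (n + δ)·k.
Since y* = [s/(n + δ)]^(α/(1−α)), we have s/(n + δ) = (y*)^((1−α)/α) = 1.98^1.381 = 2.5686.
Therefore s = 2.5686 × (n + δ) = 2.5686 × 0.097 = 0.2492.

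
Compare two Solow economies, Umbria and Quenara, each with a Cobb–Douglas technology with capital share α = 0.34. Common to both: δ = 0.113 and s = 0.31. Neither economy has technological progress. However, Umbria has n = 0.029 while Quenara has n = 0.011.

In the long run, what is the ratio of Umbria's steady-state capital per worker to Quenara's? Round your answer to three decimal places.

k*_U / k*_Q ≈ 0.814

Steady-state k* = [s/(n + δ)]^(1/(1−α)), so the ratio is [ (s_U/(n + δ)_U) / (s_Q/(n + δ)_Q) ]^1.5152.
s_U/(n + δ)_U = 0.31/0.142 = 2.1831; s_Q/(n + δ)_Q = 0.31/0.124 = 2.5000.
Ratio = (2.1831/2.5000)^1.5152 = 0.8732^1.5152 ≈ 0.8143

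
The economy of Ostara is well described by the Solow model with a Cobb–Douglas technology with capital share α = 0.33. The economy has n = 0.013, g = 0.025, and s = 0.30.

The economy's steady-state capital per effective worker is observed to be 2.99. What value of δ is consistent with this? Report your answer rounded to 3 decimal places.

δ ≈ 0.106

Steady state requires s·f(k) = (n + g + δ)·k, i.e. s·k^α = (n + g + δ)·k.
So s / (n + g + δ) = (k*)^(1−α) = 2.99^0.67 = 2.0831.
Therefore n + g + δ = s / 2.0831 = 0.30 / 2.0831 = 0.1440, so δ = 0.1440 − 0.038 = 0.1060.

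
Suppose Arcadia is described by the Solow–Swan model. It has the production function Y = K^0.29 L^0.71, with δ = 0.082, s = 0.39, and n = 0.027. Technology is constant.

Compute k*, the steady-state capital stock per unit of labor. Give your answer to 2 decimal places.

k* = 6.02

In steady state, investment equals break-even investment: s·k^α = (n + δ)·k.
Dividing both sides by k: k^(1−α) = s / (n + δ).
k^0.71 = 0.39 / (0.027 + 0.082) = 0.39 / 0.109 = 3.5780
k* = 3.5780^(1/0.71) ≈ 6.0225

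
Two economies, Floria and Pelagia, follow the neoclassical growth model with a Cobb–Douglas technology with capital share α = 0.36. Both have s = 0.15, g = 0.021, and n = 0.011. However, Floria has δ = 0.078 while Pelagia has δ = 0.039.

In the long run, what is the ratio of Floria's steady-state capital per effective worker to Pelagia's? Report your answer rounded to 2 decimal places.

ratio ≈ 0.50

Steady-state k* = [s/(n + g + δ)]^(1/(1−α)), so the ratio is [ (s_F/(n + g + δ)_F) / (s_P/(n + g + δ)_P) ]^1.5625.
s_F/(n + g + δ)_F = 0.15/0.110 = 1.3636; s_P/(n + g + δ)_P = 0.15/0.071 = 2.1127.
Ratio = (1.3636/2.1127)^1.5625 = 0.6454^1.5625 ≈ 0.5045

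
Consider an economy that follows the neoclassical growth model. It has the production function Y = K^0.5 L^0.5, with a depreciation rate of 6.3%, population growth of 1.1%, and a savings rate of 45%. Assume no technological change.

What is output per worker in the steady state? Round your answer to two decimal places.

y* = 6.08

Steady state requires s·f(k) = (n + δ)·k, i.e. s·k^α = (n + δ)·k.
Dividing both sides by k: k^(1−α) = s / (n + δ).
k^0.5 = 0.45 / (0.011 + 0.063) = 0.45 / 0.074 = 6.0811
k* = 6.0811^(1/0.5) ≈ 36.9798
y* = (k*)^α = 36.9798^0.5 ≈ 6.0811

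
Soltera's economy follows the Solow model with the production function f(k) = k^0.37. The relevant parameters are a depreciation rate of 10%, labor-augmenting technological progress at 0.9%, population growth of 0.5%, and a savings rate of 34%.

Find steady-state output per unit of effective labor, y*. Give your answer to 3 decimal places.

In steady state, investment equals break-even investment: s·k^α = (n + g + δ)·k.
Dividing both sides by k: k^(1−α) = s / (n + g + δ).
k^0.63 = 0.34 / (0.005 + 0.009 + 0.100) = 0.34 / 0.114 = 2.9825
k* = 2.9825^(1/0.63) ≈ 5.6663
y* = (k*)^α = 5.6663^0.37 ≈ 1.8999

y* ≈ 1.900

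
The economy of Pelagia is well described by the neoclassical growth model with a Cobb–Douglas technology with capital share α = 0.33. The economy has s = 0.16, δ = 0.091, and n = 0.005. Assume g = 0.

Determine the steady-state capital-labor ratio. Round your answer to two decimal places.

k* ≈ 2.14

Steady state requires s·f(k) = (n + δ)·k, i.e. s·k^α = (n + δ)·k.
Dividing both sides by k: k^(1−α) = s / (n + δ).
k^0.67 = 0.16 / (0.005 + 0.091) = 0.16 / 0.096 = 1.6667
k* = 1.6667^(1/0.67) ≈ 2.1435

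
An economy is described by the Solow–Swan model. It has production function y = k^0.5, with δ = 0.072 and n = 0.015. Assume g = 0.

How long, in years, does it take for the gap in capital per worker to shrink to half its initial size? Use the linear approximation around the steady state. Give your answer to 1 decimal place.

about 15.9 years

Near the steady state the convergence rate is λ = (1 − α)(n + δ).
λ = (1 − 0.5) × 0.087 = 0.5 × 0.087 = 0.0435
Half-life = ln 2 / λ = 0.6931 / 0.0435 ≈ 15.93 years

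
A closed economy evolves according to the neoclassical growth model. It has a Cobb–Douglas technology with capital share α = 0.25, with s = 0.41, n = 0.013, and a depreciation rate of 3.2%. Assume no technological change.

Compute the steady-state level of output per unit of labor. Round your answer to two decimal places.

y* ≈ 2.09

At the steady state, Δk = 0, so s·k^α = (n + δ)·k.
Dividing both sides by k: k^(1−α) = s / (n + δ).
k^0.75 = 0.41 / (0.013 + 0.032) = 0.41 / 0.045 = 9.1111
k* = 9.1111^(1/0.75) ≈ 19.0295
y* = (k*)^α = 19.0295^0.25 ≈ 2.0886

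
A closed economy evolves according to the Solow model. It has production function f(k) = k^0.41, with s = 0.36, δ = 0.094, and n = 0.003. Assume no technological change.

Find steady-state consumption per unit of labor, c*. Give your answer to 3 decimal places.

Steady state requires s·f(k) = (n + δ)·k, i.e. s·k^α = (n + δ)·k.
Rearranging, k^(1−α) = s / (n + δ).
k^0.59 = 0.36 / (0.003 + 0.094) = 0.36 / 0.097 = 3.7113
k* = 3.7113^(1/0.59) ≈ 9.2321
y* = (k*)^α = 9.2321^0.41 ≈ 2.4876
c* = (1 − s)·y* = (1 − 0.36) × 2.4876 ≈ 1.5921

c* = 1.592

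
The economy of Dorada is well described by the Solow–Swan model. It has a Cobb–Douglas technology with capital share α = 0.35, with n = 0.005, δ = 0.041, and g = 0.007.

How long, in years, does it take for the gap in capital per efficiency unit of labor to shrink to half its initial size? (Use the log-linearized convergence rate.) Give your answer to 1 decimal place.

t_½ ≈ 20.1 years

Near the steady state the convergence rate is λ = (1 − α)(n + g + δ).
λ = (1 − 0.35) × 0.053 = 0.65 × 0.053 = 0.03445
Half-life = ln 2 / λ = 0.6931 / 0.03445 ≈ 20.12 years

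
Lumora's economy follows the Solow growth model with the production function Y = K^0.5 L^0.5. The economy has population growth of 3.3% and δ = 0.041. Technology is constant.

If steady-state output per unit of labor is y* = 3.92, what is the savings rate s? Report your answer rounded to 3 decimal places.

s ≈ 0.290

In steady state, investment equals break-even investment: s·k^α = (n + δ)·k.
Since y* = [s/(n + δ)]^(α/(1−α)), we have s/(n + δ) = (y*)^((1−α)/α) = 3.92^1 = 3.9200.
Therefore s = 3.9200 × (n + δ) = 3.9200 × 0.074 = 0.2901.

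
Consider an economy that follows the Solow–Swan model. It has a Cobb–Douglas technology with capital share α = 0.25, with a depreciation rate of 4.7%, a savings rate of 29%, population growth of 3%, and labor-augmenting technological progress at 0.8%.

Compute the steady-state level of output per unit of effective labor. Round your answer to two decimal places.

In steady state, investment equals break-even investment: s·k^α = (n + g + δ)·k.
Dividing both sides by k: k^(1−α) = s / (n + g + δ).
k^0.75 = 0.29 / (0.030 + 0.008 + 0.047) = 0.29 / 0.085 = 3.4118
k* = 3.4118^(1/0.75) ≈ 5.1362
y* = (k*)^α = 5.1362^0.25 ≈ 1.5054

y* = 1.51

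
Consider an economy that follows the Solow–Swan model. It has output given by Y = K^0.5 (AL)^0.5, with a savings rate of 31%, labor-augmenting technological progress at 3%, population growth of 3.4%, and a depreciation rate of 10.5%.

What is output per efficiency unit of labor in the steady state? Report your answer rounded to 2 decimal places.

In steady state, investment equals break-even investment: s·k^α = (n + g + δ)·k.
Dividing both sides by k: k^(1−α) = s / (n + g + δ).
k^0.5 = 0.31 / (0.034 + 0.030 + 0.105) = 0.31 / 0.169 = 1.8343
k* = 1.8343^(1/0.5) ≈ 3.3647
y* = (k*)^α = 3.3647^0.5 ≈ 1.8343

y* ≈ 1.83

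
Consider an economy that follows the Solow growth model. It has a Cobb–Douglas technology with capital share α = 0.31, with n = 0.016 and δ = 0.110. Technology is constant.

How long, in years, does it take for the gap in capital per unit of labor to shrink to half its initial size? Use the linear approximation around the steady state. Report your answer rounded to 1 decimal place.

Near the steady state the convergence rate is λ = (1 − α)(n + δ).
λ = (1 − 0.31) × 0.126 = 0.69 × 0.126 = 0.08694
Half-life = ln 2 / λ = 0.6931 / 0.08694 ≈ 7.97 years

t_½ ≈ 8.0 years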